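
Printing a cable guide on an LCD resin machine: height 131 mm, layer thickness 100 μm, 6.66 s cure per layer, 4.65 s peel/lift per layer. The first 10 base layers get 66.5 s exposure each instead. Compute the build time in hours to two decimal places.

Layers = ⌈131/0.1⌉ = 1310.
Base layers: 10 × (66.5 + 4.65) → 711.5 s.
Regular layers = 1300 × (6.66 + 4.65), so 14703 s.
Total = 711.5 + 14703 = 15414.5 s = 4.28 hours.

4.28 hours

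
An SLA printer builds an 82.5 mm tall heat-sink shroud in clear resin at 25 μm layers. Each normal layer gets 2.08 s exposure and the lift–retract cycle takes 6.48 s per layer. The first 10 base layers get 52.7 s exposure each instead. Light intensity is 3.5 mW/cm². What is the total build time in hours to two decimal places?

7.99 hours

Layers = ⌈82.5/0.025⌉ = 3300.
Base layers = 10 × (52.7 + 6.48), so 591.8 s.
Remaining layers = 3290 × (2.08 + 6.48) = 28162.4 s.
Total = 591.8 + 28162.4 = 28754.2 s = 7.99 hours.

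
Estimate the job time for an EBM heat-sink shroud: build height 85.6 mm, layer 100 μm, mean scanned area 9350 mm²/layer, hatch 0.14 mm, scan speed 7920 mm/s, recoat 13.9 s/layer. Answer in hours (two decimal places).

5.31 hours

Layers = ⌈85.6/0.1⌉ = 856.
Scan path per layer = 9350 / 0.14, so 66785.7 mm.
Scan time per layer = 66785.7 / 7920, so 8.4325 s.
Time per layer: 8.4325 + 13.9 → 22.3325 s.
856 layers × 22.3325 s/layer = 19116.62 s, i.e. 5.31 hours.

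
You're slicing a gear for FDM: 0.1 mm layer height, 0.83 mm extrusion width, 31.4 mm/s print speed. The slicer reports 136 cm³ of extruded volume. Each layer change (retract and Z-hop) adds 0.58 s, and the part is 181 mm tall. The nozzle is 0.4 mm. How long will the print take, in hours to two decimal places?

Bead cross-section = 0.1 × 0.83 = 0.083 mm².
Toolpath length = 136 cm³ / 0.083 mm² = 136000 / 0.083 = 1638554.2 mm.
Extrusion time: 1638554.2 / 31.4 → 52183.3 s.
Layers = ⌈181/0.1⌉ = 1810.
Layer-change overhead = 1810 × 0.58, so 1049.8 s.
Total = 52183.3 + 1049.8 = 53233.1 s = 14.79 hours.

14.79 hours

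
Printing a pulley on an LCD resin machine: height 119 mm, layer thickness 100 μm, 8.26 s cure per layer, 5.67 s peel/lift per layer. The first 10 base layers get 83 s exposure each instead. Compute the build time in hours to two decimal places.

4.81 hours

Layers = ⌈119/0.1⌉ = 1190.
Base layers: 10 × (83 + 5.67) → 886.7 s.
Regular layers = 1180 × (8.26 + 5.67) = 16437.4 s.
Total = 886.7 + 16437.4 = 17324.1 s = 4.81 hours.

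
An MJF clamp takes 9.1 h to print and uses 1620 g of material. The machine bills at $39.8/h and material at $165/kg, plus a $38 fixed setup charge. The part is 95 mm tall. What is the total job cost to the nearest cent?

$667.48

Time charge = 39.8 × 9.1, so $362.18.
Material cost: 165 × 1620/1000 → $267.30.
Total = 362.18 + 267.30 + 38 = $667.48.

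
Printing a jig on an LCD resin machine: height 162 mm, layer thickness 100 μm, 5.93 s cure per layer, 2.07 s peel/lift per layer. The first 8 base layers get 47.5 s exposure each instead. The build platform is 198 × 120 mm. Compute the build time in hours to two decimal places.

3.69 hours

Number of layers: 162 / 0.1 → 1620 (rounded up).
Bottom layers: 8 × (47.5 + 2.07) → 396.56 s.
Remaining layers = 1612 × (5.93 + 2.07), so 12896 s.
Total = 396.56 + 12896 = 13292.56 s = 3.69 hours.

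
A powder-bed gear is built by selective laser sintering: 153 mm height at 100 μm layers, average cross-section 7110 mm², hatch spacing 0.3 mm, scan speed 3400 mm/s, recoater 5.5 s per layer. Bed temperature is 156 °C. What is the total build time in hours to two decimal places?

Number of layers: 153 / 0.1 → 1530 (rounded up).
Scan path per layer = 7110 / 0.3, so 23700 mm.
Per-layer scan time = 23700 / 3400, so 6.9706 s.
Time per layer = 6.9706 + 5.5 = 12.4706 s.
Total: 1530 × 12.4706 s = 19080.018 s → 5.30 hours.

5.30 hours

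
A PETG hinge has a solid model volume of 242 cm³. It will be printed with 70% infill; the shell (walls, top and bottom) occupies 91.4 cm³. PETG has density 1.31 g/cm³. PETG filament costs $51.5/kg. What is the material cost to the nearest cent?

Infill region = 242 − 91.4, so 150.6 cm³.
Infill deposited: 0.70 × 150.6 → 105.42 cm³.
Total extruded: 91.4 + 105.42 → 196.82 cm³.
Mass: 196.82 × 1.31 → 257.8342 g.
At $51.5/kg: 257.8342/1000 × 51.5 = $13.28.

$13.28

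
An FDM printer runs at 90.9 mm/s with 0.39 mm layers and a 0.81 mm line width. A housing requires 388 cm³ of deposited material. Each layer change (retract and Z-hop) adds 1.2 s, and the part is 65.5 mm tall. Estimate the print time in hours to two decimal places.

3.81 hours

Line area = 0.39 × 0.81 = 0.3159 mm².
Toolpath length = 388 cm³ / 0.3159 mm² = 388000 / 0.3159 = 1228236.8 mm.
Time extruding = 1228236.8 / 90.9, so 13512 s.
Number of layers: 65.5 / 0.39 → 168 (rounded up).
Z-hop total = 168 × 1.2, so 201.6 s.
Total = 13512 + 201.6 = 13713.6 s = 3.81 hours.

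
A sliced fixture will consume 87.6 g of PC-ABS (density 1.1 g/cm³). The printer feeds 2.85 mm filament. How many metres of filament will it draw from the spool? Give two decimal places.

Volume = 87.6 g / 1.1 g·cm⁻³ = 79.6364 cm³ = 79636.4 mm³.
Filament cross-section = π × (2.85/2)² = 6.3794 mm².
Length = 79636.4 / 6.3794 = 12483.37 mm = 12.48 m.

12.48 m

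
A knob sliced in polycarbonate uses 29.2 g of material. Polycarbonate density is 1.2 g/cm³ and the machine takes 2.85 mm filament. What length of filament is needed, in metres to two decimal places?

Volume = 29.2 g / 1.2 g·cm⁻³ = 24.3333 cm³ = 24333.3 mm³.
Filament cross-section = π × (2.85/2)² = 6.3794 mm².
L = V/A = 24333.3/6.3794 = 3814.36 mm → 3.81 m.

3.81 m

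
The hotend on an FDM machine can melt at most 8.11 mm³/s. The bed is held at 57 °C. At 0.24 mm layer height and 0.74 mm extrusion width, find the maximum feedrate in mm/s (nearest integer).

Bead cross-section = 0.24 × 0.74 = 0.1776 mm².
v_max = Q/A = 8.11/0.1776 = 45.66 mm/s → 46 mm/s.

46 mm/s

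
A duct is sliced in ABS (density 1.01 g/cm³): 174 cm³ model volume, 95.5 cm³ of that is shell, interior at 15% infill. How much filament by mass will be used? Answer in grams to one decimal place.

Infill region = 174 − 95.5 = 78.5 cm³.
Infill deposited = 0.15 × 78.5, so 11.775 cm³.
Total extruded = 95.5 + 11.775, so 107.275 cm³.
Mass = 107.275 × 1.01 = 108.34775 g.

108.3 g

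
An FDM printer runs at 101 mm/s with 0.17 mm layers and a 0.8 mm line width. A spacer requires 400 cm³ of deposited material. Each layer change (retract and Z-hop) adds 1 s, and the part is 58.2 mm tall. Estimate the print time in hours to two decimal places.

Bead cross-section = 0.17 × 0.8 = 0.136 mm².
Total extruded path = 400000/0.136 = 2941176.5 mm.
Extrusion time: 2941176.5 / 101 → 29120.6 s.
Number of layers: 58.2 / 0.17 → 343 (rounded up).
Non-print overhead = 343 × 1, so 343 s.
Altogether 29120.6 + 343 = 29463.6 s, i.e. 8.18 hours.

8.18 hours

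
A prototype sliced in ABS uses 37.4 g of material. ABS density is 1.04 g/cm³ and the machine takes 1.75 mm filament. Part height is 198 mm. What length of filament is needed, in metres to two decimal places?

14.95 m

Volume = 37.4 g / 1.04 g·cm⁻³ = 35.9615 cm³ = 35961.5 mm³.
A = π r² = π × 0.875² = 2.4053 mm².
L = V/A = 35961.5/2.4053 = 14950.94 mm → 14.95 m.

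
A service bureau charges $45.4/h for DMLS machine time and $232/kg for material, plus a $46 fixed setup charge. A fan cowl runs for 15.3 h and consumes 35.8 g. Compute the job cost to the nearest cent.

$748.93

Machine cost: 45.4 × 15.3 → $694.62.
Feedstock cost = 232 × 35.8/1000, so $8.3056.
Total = 694.62 + 8.3056 + 46 = 748.9256 ≈ $748.93.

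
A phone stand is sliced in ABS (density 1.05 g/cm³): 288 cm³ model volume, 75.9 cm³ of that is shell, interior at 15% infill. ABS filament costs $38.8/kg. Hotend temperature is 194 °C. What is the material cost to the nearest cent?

$4.39

Infill region = 288 − 75.9 = 212.1 cm³.
Infill deposited = 0.15 × 212.1 = 31.815 cm³.
Deposited volume: 75.9 + 31.815 → 107.715 cm³.
Mass = 107.715 × 1.05 = 113.10075 g.
At $38.8/kg: 113.10075/1000 × 38.8 = $4.39.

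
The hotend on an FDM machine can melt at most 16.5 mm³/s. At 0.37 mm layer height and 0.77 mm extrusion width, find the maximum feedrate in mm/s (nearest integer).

58 mm/s

Bead cross-section: 0.37 × 0.77 → 0.2849 mm².
v_max = Q/A = 16.5/0.2849 = 57.92 mm/s → 58 mm/s.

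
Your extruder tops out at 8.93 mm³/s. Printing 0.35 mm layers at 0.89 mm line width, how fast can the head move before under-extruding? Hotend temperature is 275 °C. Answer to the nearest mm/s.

Extrusion cross-section: 0.35 × 0.89 → 0.3115 mm².
Max speed = 8.93 / 0.3115 = 28.67 ≈ 29 mm/s.

29 mm/s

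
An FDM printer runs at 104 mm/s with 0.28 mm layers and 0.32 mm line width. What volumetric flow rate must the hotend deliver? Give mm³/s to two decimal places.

A = 0.28 × 0.32, so 0.0896 mm².
Volumetric flow = 104 × 0.0896 = 9.32 mm³/s.

9.32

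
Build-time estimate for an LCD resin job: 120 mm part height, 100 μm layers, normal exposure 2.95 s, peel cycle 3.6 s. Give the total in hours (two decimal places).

Layers = ⌈120/0.1⌉ = 1200.
Each layer takes: 2.95 + 3.6 → 6.55 s.
Build time: 1200 × 6.55 s = 7860 s, i.e. 2.18 hours.

2.18 hours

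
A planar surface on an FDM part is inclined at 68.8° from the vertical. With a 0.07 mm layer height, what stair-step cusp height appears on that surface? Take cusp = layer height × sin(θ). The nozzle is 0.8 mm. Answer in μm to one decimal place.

sin(68.8°) = 0.9323, so cusp = 0.07 × 0.9323 = 0.065261 mm → 65.3 μm.

65.3 μm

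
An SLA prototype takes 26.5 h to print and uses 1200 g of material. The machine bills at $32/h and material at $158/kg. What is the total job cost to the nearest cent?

$1037.60

Machine-time cost: 32 × 26.5 → $848.00.
Material charge = 158 × 1200/1000 = $189.60.
Job cost: 848.00 + 189.60 = $1037.60.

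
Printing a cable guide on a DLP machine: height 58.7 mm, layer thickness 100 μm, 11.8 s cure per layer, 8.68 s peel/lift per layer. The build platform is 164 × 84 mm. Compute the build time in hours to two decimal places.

Number of layers: 58.7 / 0.1 → 587 (rounded up).
Per-layer time = 11.8 + 8.68 = 20.48 s.
Total = 587 × 20.48 = 12021.76 s = 3.34 hours.

3.34 hours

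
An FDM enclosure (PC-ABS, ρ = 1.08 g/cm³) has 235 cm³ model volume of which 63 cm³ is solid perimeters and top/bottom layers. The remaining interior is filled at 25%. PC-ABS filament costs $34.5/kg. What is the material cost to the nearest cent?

$3.95

Interior volume = 235 − 63, so 172 cm³.
Deposited infill: 0.25 × 172 → 43 cm³.
Total extruded: 63 + 43 → 106 cm³.
Mass = 106 × 1.08, so 114.48 g.
Cost = 114.48 g / 1000 × $34.5/kg = $3.95.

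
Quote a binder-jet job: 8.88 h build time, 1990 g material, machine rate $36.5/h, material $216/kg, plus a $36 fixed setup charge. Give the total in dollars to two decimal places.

$789.96

Machine-time cost = 36.5 × 8.88, so $324.12.
Material charge: 216 × 1990/1000 → $429.84.
Adding setup: 324.12 + 429.84 + 36 → $789.96.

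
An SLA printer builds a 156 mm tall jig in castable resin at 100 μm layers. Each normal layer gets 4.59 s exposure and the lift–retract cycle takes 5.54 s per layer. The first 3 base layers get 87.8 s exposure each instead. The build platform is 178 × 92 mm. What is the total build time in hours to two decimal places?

Number of layers: 156 / 0.1 → 1560 (rounded up).
Burn-in layers = 3 × (87.8 + 5.54) = 280.02 s.
Normal layers = 1557 × (4.59 + 5.54) = 15772.41 s.
Total = 280.02 + 15772.41 = 16052.43 s = 4.46 hours.

4.46 hours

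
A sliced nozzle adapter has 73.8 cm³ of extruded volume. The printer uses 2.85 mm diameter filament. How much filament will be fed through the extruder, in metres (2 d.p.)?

Filament cross-section = π × (2.85/2)² = 6.3794 mm².
Length = 73.8 cm³ / 6.3794 mm² = 73800 / 6.3794 = 11568.49 mm = 11.57 m.

11.57 m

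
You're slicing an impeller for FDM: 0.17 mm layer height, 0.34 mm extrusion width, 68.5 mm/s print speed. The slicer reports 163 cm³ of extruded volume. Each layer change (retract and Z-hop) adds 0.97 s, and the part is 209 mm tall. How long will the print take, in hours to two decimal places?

11.77 hours

Line area = 0.17 × 0.34, so 0.0578 mm².
Toolpath length = 163 cm³ / 0.0578 mm² = 163000 / 0.0578 = 2820069.2 mm.
Print-move time = 2820069.2 / 68.5 = 41168.9 s.
Layers = ⌈209/0.17⌉ = 1230.
Non-print overhead = 1230 × 0.97 = 1193.1 s.
Total = 41168.9 + 1193.1 = 42362 s = 11.77 hours.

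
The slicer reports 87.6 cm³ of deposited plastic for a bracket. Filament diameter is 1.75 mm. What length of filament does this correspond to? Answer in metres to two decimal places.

Cross-section of 1.75 mm filament: π·(1.75/2)² = 2.4053 mm².
L = 87600 mm³ / 2.4053 mm² = 36419.57 mm, i.e. 36.42 m.

36.42 m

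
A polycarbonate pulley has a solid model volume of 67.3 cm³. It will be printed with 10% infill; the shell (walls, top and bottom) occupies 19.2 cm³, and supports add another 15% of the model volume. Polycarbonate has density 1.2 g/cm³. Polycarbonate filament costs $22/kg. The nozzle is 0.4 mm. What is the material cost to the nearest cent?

Interior volume = 67.3 − 19.2 = 48.1 cm³.
Deposited infill: 0.10 × 48.1 → 4.81 cm³.
Support = 0.15 × 67.3 = 10.095 cm³.
Total extruded = 19.2 + 4.81 + 10.095, so 34.105 cm³.
Mass = 34.105 × 1.2, so 40.926 g.
At $22/kg: 40.926/1000 × 22 = $0.90.

$0.90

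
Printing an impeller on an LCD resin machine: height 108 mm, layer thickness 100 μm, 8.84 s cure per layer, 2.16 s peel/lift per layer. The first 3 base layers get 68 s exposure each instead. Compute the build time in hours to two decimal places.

3.35 hours

Layer count = ceil(108 / 0.1) = 1080.
Base layers: 3 × (68 + 2.16) → 210.48 s.
Regular layers = 1077 × (8.84 + 2.16), so 11847 s.
Total = 210.48 + 11847 = 12057.48 s = 3.35 hours.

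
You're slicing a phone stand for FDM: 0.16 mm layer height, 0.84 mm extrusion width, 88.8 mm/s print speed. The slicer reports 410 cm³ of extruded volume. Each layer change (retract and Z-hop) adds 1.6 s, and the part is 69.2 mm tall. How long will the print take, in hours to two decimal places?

9.74 hours

Line area = 0.16 × 0.84, so 0.1344 mm².
Path length: 410000 mm³ / 0.1344 mm² → 3050595.2 mm.
Time extruding: 3050595.2 / 88.8 → 34353.5 s.
Layers = ⌈69.2/0.16⌉ = 433.
Layer-change overhead = 433 × 1.6 = 692.8 s.
Altogether 34353.5 + 692.8 = 35046.3 s, i.e. 9.74 hours.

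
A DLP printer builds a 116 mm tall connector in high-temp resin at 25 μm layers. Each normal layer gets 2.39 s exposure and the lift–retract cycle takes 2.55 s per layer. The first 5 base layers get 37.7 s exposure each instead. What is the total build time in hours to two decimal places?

Layer count = ceil(116 / 0.025) = 4640.
Base layers: 5 × (37.7 + 2.55) → 201.25 s.
Normal layers: 4635 × (2.39 + 2.55) → 22896.9 s.
Sum: 201.25 + 22896.9 = 23098.15 s → 6.42 hours.

6.42 hours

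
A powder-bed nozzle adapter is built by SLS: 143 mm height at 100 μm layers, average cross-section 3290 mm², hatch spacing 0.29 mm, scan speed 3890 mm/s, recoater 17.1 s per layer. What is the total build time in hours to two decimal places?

Number of layers: 143 / 0.1 → 1430 (rounded up).
Per-layer scan distance = 3290 / 0.29 = 11344.8 mm.
Per-layer scan time = 11344.8 / 3890 = 2.9164 s.
Layer cycle: 2.9164 + 17.1 → 20.0164 s.
Total: 1430 × 20.0164 s = 28623.452 s → 7.95 hours.

7.95 hours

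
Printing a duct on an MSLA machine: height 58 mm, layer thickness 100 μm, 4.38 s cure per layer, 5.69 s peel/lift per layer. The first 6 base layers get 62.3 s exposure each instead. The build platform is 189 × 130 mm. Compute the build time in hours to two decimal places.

1.72 hours

Number of layers: 58 / 0.1 → 580 (rounded up).
Bottom layers = 6 × (62.3 + 5.69), so 407.94 s.
Normal layers = 574 × (4.38 + 5.69) = 5780.18 s.
Sum: 407.94 + 5780.18 = 6188.12 s → 1.72 hours.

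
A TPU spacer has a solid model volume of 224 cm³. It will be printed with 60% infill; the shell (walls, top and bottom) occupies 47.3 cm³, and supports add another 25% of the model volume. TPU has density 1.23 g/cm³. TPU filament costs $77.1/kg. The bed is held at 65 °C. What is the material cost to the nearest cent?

$19.85

Interior volume = 224 − 47.3 = 176.7 cm³.
Infill deposited = 0.60 × 176.7, so 106.02 cm³.
Support: 0.25 × 224 → 56 cm³.
Total printed volume: 47.3 + 106.02 + 56 → 209.32 cm³.
Mass = 209.32 × 1.23 = 257.4636 g.
Cost = 257.4636 g / 1000 × $77.1/kg = $19.85.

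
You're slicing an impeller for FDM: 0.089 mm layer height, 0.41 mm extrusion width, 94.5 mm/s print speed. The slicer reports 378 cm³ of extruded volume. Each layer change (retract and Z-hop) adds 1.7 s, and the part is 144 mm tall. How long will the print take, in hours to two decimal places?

31.21 hours

Line area: 0.089 × 0.41 → 0.03649 mm².
Toolpath length = 378 cm³ / 0.03649 mm² = 378000 / 0.03649 = 10359002.5 mm.
Extrusion time = 10359002.5 / 94.5, so 109619.1 s.
Number of layers: 144 / 0.089 → 1618 (rounded up).
Layer-change overhead = 1618 × 1.7 = 2750.6 s.
Total = 109619.1 + 2750.6 = 112369.7 s = 31.21 hours.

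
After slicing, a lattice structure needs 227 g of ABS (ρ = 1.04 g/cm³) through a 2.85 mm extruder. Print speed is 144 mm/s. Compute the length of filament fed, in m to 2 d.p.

34.21 m

Volume = 227 g / 1.04 g·cm⁻³ = 218.2692 cm³ = 218269.2 mm³.
Cross-section of 2.85 mm filament: π·(2.85/2)² = 6.3794 mm².
L = V/A = 218269.2/6.3794 = 34214.69 mm → 34.21 m.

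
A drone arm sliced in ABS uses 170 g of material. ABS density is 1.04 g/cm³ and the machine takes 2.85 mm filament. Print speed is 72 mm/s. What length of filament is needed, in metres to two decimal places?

25.62 m

Extruded volume: 170/1.04 = 163.4615 cm³ (163461.5 mm³).
A = π r² = π × 1.425² = 6.3794 mm².
Length = 163461.5 / 6.3794 = 25623.33 mm = 25.62 m.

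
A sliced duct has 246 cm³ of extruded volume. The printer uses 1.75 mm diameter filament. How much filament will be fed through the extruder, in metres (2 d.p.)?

102.27 m

Cross-section of 1.75 mm filament: π·(1.75/2)² = 2.4053 mm².
Length = 246 cm³ / 2.4053 mm² = 246000 / 2.4053 = 102274.14 mm = 102.27 m.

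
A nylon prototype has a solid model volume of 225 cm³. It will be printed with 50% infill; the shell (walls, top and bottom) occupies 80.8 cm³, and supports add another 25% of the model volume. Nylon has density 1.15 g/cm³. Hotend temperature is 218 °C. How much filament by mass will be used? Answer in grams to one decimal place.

Volume inside the shell: 225 − 80.8 → 144.2 cm³.
Infill deposited = 0.50 × 144.2, so 72.1 cm³.
Support: 0.25 × 225 → 56.25 cm³.
Total extruded = 80.8 + 72.1 + 56.25 = 209.15 cm³.
Mass: 209.15 × 1.15 → 240.5225 g.

240.5 g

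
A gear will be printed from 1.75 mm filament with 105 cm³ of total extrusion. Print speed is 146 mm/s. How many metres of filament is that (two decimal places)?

43.65 m

Cross-section of 1.75 mm filament: π·(1.75/2)² = 2.4053 mm².
Length = 105 cm³ / 2.4053 mm² = 105000 / 2.4053 = 43653.6 mm = 43.65 m.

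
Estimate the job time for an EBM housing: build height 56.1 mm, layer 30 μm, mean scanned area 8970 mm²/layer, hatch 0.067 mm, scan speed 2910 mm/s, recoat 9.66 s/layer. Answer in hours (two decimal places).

28.92 hours

Layer count = ceil(56.1 / 0.03) = 1870.
Hatch length per layer = 8970 / 0.067, so 133880.6 mm.
Beam time per layer = 133880.6 / 2910, so 46.0071 s.
Layer cycle = 46.0071 + 9.66, so 55.6671 s.
Total: 1870 × 55.6671 s = 104097.477 s → 28.92 hours.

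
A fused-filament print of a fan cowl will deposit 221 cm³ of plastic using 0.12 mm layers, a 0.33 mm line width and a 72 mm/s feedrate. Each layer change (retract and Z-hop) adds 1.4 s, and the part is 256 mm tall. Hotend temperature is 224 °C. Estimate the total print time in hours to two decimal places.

22.36 hours

Bead cross-section = 0.12 × 0.33, so 0.0396 mm².
Total extruded path = 221000/0.0396 = 5580808.1 mm.
Extrusion time = 5580808.1 / 72 = 77511.2 s.
Layer count = ceil(256 / 0.12) = 2134.
Z-hop total: 2134 × 1.4 → 2987.6 s.
Total = 77511.2 + 2987.6 = 80498.8 s = 22.36 hours.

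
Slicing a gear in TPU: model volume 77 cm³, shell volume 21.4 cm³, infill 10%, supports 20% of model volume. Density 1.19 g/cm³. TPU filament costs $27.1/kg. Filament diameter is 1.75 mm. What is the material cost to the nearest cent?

$1.37

Infill region = 77 − 21.4, so 55.6 cm³.
Infill deposited = 0.10 × 55.6 = 5.56 cm³.
Support: 0.20 × 77 → 15.4 cm³.
Deposited volume = 21.4 + 5.56 + 15.4, so 42.36 cm³.
Mass = 42.36 × 1.19, so 50.4084 g.
Cost = 50.4084 g / 1000 × $27.1/kg = $1.37.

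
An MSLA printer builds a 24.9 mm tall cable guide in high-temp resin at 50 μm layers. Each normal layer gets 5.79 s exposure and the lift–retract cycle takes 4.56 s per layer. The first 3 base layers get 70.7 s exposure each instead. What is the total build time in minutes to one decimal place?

89.2 minutes

Number of layers: 24.9 / 0.05 → 498 (rounded up).
Base layers: 3 × (70.7 + 4.56) → 225.78 s.
Remaining layers: 495 × (5.79 + 4.56) → 5123.25 s.
Total = 225.78 + 5123.25 = 5349.03 s = 89.2 minutes.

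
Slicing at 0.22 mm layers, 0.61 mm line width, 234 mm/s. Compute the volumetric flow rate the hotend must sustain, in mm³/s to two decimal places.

Bead cross-section = 0.22 × 0.61, so 0.1342 mm².
Q = v·A = 234 × 0.1342 = 31.40 mm³/s.

31.40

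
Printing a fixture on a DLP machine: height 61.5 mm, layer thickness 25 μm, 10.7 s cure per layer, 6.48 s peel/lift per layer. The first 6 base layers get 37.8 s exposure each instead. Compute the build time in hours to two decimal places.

Layer count = ceil(61.5 / 0.025) = 2460.
Burn-in layers: 6 × (37.8 + 6.48) → 265.68 s.
Normal layers: 2454 × (10.7 + 6.48) → 42159.72 s.
Sum: 265.68 + 42159.72 = 42425.4 s → 11.78 hours.

11.78 hours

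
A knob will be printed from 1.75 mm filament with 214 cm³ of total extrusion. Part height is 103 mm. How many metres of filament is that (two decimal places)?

88.97 m

Cross-section of 1.75 mm filament: π·(1.75/2)² = 2.4053 mm².
L = 214000 mm³ / 2.4053 mm² = 88970.19 mm, i.e. 88.97 m.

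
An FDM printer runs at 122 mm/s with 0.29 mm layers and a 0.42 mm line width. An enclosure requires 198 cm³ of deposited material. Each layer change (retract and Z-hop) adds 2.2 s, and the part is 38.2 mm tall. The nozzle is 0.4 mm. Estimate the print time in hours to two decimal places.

Extrusion cross-section = 0.29 × 0.42 = 0.1218 mm².
Toolpath length = 198 cm³ / 0.1218 mm² = 198000 / 0.1218 = 1625615.8 mm.
Extrusion time = 1625615.8 / 122, so 13324.7 s.
Number of layers: 38.2 / 0.29 → 132 (rounded up).
Z-hop total = 132 × 2.2 = 290.4 s.
Total = 13324.7 + 290.4 = 13615.1 s = 3.78 hours.

3.78 hours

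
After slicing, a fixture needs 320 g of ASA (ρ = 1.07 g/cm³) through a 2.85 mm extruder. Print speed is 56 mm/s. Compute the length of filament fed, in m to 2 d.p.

46.88 m

Extruded volume: 320/1.07 = 299.0654 cm³ (299065.4 mm³).
A = π r² = π × 1.425² = 6.3794 mm².
Length = 299065.4 / 6.3794 = 46879.86 mm = 46.88 m.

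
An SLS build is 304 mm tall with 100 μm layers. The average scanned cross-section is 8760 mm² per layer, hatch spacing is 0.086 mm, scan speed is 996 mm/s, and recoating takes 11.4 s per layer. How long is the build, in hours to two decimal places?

95.99 hours

Layers = ⌈304/0.1⌉ = 3040.
Per-layer scan distance = 8760 / 0.086 = 101860.5 mm.
Scan time per layer = 101860.5 / 996, so 102.2696 s.
Time per layer = 102.2696 + 11.4 = 113.6696 s.
3040 layers × 113.6696 s/layer = 345555.584 s, i.e. 95.99 hours.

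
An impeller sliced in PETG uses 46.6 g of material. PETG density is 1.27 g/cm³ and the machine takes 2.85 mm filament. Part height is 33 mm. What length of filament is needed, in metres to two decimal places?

5.75 m

Volume = 46.6 g / 1.27 g·cm⁻³ = 36.6929 cm³ = 36692.9 mm³.
Cross-section of 2.85 mm filament: π·(2.85/2)² = 6.3794 mm².
Length = 36692.9 / 6.3794 = 5751.78 mm = 5.75 m.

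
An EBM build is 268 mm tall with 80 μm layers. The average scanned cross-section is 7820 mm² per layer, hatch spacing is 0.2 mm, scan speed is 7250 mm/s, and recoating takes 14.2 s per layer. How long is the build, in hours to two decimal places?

18.23 hours

Layers = ⌈268/0.08⌉ = 3350.
Scan path per layer = 7820 / 0.2, so 39100 mm.
Per-layer scan time = 39100 / 7250, so 5.3931 s.
Layer cycle = 5.3931 + 14.2 = 19.5931 s.
3350 layers × 19.5931 s/layer = 65636.885 s, i.e. 18.23 hours.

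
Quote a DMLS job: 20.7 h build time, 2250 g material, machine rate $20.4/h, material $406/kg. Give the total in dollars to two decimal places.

Machine cost = 20.4 × 20.7 = $422.28.
Material cost: 406 × 2250/1000 → $913.50.
Total = 422.28 + 913.50 = $1335.78.

$1335.78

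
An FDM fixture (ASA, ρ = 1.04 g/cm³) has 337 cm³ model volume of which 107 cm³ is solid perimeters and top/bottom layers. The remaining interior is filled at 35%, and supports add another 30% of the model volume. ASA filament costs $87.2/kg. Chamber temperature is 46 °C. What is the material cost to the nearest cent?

Infill region: 337 − 107 → 230 cm³.
Deposited infill: 0.35 × 230 → 80.5 cm³.
Support = 0.30 × 337 = 101.1 cm³.
Deposited volume: 107 + 80.5 + 101.1 → 288.6 cm³.
Mass = 288.6 × 1.04 = 300.144 g.
At $87.2/kg: 300.144/1000 × 87.2 = $26.17.

$26.17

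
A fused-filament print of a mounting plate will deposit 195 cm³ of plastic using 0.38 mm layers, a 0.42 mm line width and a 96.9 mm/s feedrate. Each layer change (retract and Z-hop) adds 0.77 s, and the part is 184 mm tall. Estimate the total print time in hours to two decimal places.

3.61 hours

Extrusion cross-section: 0.38 × 0.42 → 0.1596 mm².
Path length: 195000 mm³ / 0.1596 mm² → 1221804.5 mm.
Time extruding = 1221804.5 / 96.9 = 12608.9 s.
Layer count = ceil(184 / 0.38) = 485.
Z-hop total: 485 × 0.77 → 373.45 s.
Altogether 12608.9 + 373.45 = 12982.35 s, i.e. 3.61 hours.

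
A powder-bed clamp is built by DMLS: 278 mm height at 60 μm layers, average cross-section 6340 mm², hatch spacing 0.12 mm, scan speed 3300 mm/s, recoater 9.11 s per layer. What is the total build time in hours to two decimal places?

Layers = ⌈278/0.06⌉ = 4634.
Scan path per layer = 6340 / 0.12 = 52833.3 mm.
Scan time per layer = 52833.3 / 3300 = 16.0101 s.
Layer cycle = 16.0101 + 9.11 = 25.1201 s.
4634 layers × 25.1201 s/layer = 116406.5434 s, i.e. 32.34 hours.

32.34 hours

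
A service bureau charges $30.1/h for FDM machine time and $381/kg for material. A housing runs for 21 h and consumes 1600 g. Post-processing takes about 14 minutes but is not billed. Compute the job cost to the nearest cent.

Time charge = 30.1 × 21 = $632.10.
Material charge = 381 × 1600/1000, so $609.60.
Total = 632.10 + 609.60 = $1241.70.

$1241.70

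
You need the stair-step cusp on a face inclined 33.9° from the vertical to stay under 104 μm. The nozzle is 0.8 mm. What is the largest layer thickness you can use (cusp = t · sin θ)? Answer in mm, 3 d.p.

0.186 mm

Layer height = cusp / sin(33.9°) = 0.104 / 0.5577 = 0.186 mm.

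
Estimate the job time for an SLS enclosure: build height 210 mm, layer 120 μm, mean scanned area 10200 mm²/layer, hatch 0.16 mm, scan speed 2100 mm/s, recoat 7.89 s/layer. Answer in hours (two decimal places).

18.59 hours

Number of layers: 210 / 0.12 → 1750 (rounded up).
Scan path per layer = 10200 / 0.16 = 63750 mm.
Scan time per layer = 63750 / 2100, so 30.3571 s.
Per-layer time: 30.3571 + 7.89 → 38.2471 s.
Build time = 1750 × 38.2471 = 66932.425 s = 18.59 hours.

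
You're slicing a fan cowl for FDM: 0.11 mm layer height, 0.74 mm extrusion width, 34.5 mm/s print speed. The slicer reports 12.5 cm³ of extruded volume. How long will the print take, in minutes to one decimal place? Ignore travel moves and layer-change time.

74.2 minutes

Bead cross-section: 0.11 × 0.74 → 0.0814 mm².
Total extruded path = 12500/0.0814 = 153562.7 mm.
Print-move time = 153562.7 / 34.5 = 4451.1 s.
In the requested units: 4451.1 s = 74.2 minutes.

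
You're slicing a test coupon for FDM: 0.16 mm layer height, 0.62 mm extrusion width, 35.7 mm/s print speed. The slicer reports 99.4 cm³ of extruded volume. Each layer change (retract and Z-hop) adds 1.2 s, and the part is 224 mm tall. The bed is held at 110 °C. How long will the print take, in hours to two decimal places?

8.26 hours

Line area = 0.16 × 0.62, so 0.0992 mm².
Total extruded path = 99400/0.0992 = 1002016.1 mm.
Print-move time = 1002016.1 / 35.7, so 28067.7 s.
Layer count = ceil(224 / 0.16) = 1400.
Non-print overhead = 1400 × 1.2, so 1680 s.
Total = 28067.7 + 1680 = 29747.7 s = 8.26 hours.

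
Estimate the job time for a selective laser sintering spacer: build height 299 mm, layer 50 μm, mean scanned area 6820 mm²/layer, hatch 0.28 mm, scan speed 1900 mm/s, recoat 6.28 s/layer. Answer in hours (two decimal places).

Layer count = ceil(299 / 0.05) = 5980.
Scan path per layer: 6820 / 0.28 → 24357.1 mm.
Scan time per layer = 24357.1 / 1900, so 12.8195 s.
Per-layer time: 12.8195 + 6.28 → 19.0995 s.
Total: 5980 × 19.0995 s = 114215.01 s → 31.73 hours.

31.73 hours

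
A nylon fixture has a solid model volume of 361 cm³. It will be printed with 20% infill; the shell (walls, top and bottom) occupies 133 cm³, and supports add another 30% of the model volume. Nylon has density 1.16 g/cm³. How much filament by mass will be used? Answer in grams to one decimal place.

Infill region = 361 − 133, so 228 cm³.
Infill deposited = 0.20 × 228, so 45.6 cm³.
Support: 0.30 × 361 → 108.3 cm³.
Total extruded: 133 + 45.6 + 108.3 → 286.9 cm³.
Mass: 286.9 × 1.16 → 332.804 g.

332.8 g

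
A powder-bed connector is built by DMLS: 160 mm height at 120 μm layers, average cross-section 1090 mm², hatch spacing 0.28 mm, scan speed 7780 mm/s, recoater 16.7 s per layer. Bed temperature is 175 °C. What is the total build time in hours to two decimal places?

6.37 hours

Layers = ⌈160/0.12⌉ = 1334.
Hatch length per layer = 1090 / 0.28 = 3892.9 mm.
Per-layer scan time = 3892.9 / 7780 = 0.5004 s.
Time per layer = 0.5004 + 16.7 = 17.2004 s.
Total: 1334 × 17.2004 s = 22945.3336 s → 6.37 hours.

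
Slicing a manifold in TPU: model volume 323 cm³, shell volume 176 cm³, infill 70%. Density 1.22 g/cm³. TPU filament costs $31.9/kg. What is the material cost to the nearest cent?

Volume inside the shell = 323 − 176, so 147 cm³.
Infill volume = 0.70 × 147 = 102.9 cm³.
Total extruded = 176 + 102.9 = 278.9 cm³.
Mass: 278.9 × 1.22 → 340.258 g.
At $31.9/kg: 340.258/1000 × 31.9 = $10.85.

$10.85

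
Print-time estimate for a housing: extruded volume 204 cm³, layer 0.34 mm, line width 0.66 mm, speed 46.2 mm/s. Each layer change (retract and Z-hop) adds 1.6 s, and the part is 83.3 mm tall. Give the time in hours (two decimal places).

5.57 hours

Extrusion cross-section = 0.34 × 0.66 = 0.2244 mm².
Path length: 204000 mm³ / 0.2244 mm² → 909090.9 mm.
Print-move time: 909090.9 / 46.2 → 19677.3 s.
Number of layers: 83.3 / 0.34 → 245 (rounded up).
Z-hop total = 245 × 1.6, so 392 s.
Total = 19677.3 + 392 = 20069.3 s = 5.57 hours.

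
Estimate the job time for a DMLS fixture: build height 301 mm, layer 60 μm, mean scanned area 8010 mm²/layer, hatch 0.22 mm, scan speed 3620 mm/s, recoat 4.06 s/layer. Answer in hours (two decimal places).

Layers = ⌈301/0.06⌉ = 5017.
Per-layer scan distance: 8010 / 0.22 → 36409.1 mm.
Per-layer scan time = 36409.1 / 3620 = 10.0578 s.
Layer cycle = 10.0578 + 4.06, so 14.1178 s.
Build time = 5017 × 14.1178 = 70829.0026 s = 19.67 hours.

19.67 hours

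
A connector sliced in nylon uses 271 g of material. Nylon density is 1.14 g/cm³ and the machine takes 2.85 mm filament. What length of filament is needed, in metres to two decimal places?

Extruded volume: 271/1.14 = 237.7193 cm³ (237719.3 mm³).
Cross-section of 2.85 mm filament: π·(2.85/2)² = 6.3794 mm².
L = V/A = 237719.3/6.3794 = 37263.58 mm → 37.26 m.

37.26 m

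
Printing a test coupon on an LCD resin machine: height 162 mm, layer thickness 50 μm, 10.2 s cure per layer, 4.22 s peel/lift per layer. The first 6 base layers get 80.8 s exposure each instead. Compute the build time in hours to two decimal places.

Layers = ⌈162/0.05⌉ = 3240.
Base layers: 6 × (80.8 + 4.22) → 510.12 s.
Normal layers: 3234 × (10.2 + 4.22) → 46634.28 s.
Total = 510.12 + 46634.28 = 47144.4 s = 13.10 hours.

13.10 hours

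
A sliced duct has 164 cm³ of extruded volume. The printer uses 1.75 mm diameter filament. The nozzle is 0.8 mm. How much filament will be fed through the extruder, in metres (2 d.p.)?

A = π r² = π × 0.875² = 2.4053 mm².
L = 164000 mm³ / 2.4053 mm² = 68182.76 mm, i.e. 68.18 m.

68.18 m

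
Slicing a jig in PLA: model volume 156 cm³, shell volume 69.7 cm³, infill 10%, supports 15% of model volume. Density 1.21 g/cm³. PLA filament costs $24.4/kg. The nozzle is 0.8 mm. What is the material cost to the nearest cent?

Volume inside the shell = 156 − 69.7 = 86.3 cm³.
Infill volume = 0.10 × 86.3 = 8.63 cm³.
Support = 0.15 × 156, so 23.4 cm³.
Total printed volume: 69.7 + 8.63 + 23.4 → 101.73 cm³.
Mass = 101.73 × 1.21 = 123.0933 g.
Cost = 123.0933 g / 1000 × $24.4/kg = $3.00.

$3.00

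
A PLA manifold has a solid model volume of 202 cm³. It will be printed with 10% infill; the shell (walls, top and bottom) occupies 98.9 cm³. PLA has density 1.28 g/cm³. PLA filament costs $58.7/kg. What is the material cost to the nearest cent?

Interior volume = 202 − 98.9 = 103.1 cm³.
Deposited infill = 0.10 × 103.1 = 10.31 cm³.
Deposited volume: 98.9 + 10.31 → 109.21 cm³.
Mass = 109.21 × 1.28 = 139.7888 g.
Cost = 139.7888 g / 1000 × $58.7/kg = $8.21.

$8.21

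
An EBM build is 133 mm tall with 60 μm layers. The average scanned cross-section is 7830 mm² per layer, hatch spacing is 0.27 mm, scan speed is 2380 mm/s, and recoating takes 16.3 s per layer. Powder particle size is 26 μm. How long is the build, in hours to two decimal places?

17.54 hours

Number of layers: 133 / 0.06 → 2217 (rounded up).
Scan path per layer: 7830 / 0.27 → 29000 mm.
Beam time per layer = 29000 / 2380, so 12.1849 s.
Per-layer time: 12.1849 + 16.3 → 28.4849 s.
2217 layers × 28.4849 s/layer = 63151.0233 s, i.e. 17.54 hours.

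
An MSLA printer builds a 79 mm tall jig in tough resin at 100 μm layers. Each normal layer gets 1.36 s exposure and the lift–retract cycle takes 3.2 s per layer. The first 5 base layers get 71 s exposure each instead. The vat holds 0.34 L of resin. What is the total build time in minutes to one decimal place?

65.8 minutes

Number of layers: 79 / 0.1 → 790 (rounded up).
Bottom layers = 5 × (71 + 3.2) = 371 s.
Normal layers: 785 × (1.36 + 3.2) → 3579.6 s.
Total = 371 + 3579.6 = 3950.6 s = 65.8 minutes.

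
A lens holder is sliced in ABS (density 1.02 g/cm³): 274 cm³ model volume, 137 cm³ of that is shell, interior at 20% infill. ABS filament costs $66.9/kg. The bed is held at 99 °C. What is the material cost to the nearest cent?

Infill region = 274 − 137 = 137 cm³.
Deposited infill = 0.20 × 137 = 27.4 cm³.
Total extruded = 137 + 27.4 = 164.4 cm³.
Mass = 164.4 × 1.02, so 167.688 g.
At $66.9/kg: 167.688/1000 × 66.9 = $11.22.

$11.22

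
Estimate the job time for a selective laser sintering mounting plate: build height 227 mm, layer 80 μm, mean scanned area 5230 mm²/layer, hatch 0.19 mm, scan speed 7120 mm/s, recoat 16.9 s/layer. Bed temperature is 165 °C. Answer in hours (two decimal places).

Layers = ⌈227/0.08⌉ = 2838.
Hatch length per layer: 5230 / 0.19 → 27526.3 mm.
Laser time per layer = 27526.3 / 7120, so 3.8661 s.
Time per layer = 3.8661 + 16.9, so 20.7661 s.
Total: 2838 × 20.7661 s = 58934.1918 s → 16.37 hours.

16.37 hours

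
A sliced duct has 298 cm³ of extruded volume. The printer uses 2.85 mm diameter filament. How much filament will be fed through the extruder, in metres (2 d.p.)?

46.71 m

A = π r² = π × 1.425² = 6.3794 mm².
Length = 298 cm³ / 6.3794 mm² = 298000 / 6.3794 = 46712.86 mm = 46.71 m.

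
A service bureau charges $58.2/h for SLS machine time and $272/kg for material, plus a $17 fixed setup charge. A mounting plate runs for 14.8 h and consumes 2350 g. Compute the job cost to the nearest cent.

Machine cost = 58.2 × 14.8, so $861.36.
Material cost: 272 × 2350/1000 → $639.20.
Adding setup: 861.36 + 639.20 + 17 → $1517.56.

$1517.56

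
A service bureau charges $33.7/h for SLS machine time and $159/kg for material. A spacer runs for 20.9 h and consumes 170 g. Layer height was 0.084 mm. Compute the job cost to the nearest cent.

$731.36

Time charge: 33.7 × 20.9 → $704.33.
Material charge = 159 × 170/1000 = $27.03.
Job cost: 704.33 + 27.03 = $731.36.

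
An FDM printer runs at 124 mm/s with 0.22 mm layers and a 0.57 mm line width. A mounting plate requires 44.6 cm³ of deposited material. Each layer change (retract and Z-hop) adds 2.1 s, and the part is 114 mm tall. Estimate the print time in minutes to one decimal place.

Extrusion cross-section: 0.22 × 0.57 → 0.1254 mm².
Path length: 44600 mm³ / 0.1254 mm² → 355661.9 mm.
Time extruding = 355661.9 / 124 = 2868.2 s.
Number of layers: 114 / 0.22 → 519 (rounded up).
Z-hop total: 519 × 2.1 → 1089.9 s.
Altogether 2868.2 + 1089.9 = 3958.1 s, i.e. 66.0 minutes.

66.0 minutes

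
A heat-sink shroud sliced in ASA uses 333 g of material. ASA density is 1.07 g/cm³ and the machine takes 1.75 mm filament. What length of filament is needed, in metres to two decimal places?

Extruded volume: 333/1.07 = 311.215 cm³ (311215 mm³).
Cross-section of 1.75 mm filament: π·(1.75/2)² = 2.4053 mm².
L = V/A = 311215/2.4053 = 129387.19 mm → 129.39 m.

129.39 m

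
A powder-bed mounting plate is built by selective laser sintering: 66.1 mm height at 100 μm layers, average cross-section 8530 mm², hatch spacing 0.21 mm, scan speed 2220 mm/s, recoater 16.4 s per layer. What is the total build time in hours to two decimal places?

6.37 hours

Layer count = ceil(66.1 / 0.1) = 661.
Hatch length per layer = 8530 / 0.21 = 40619 mm.
Laser time per layer = 40619 / 2220 = 18.2968 s.
Per-layer time = 18.2968 + 16.4 = 34.6968 s.
Total: 661 × 34.6968 s = 22934.5848 s → 6.37 hours.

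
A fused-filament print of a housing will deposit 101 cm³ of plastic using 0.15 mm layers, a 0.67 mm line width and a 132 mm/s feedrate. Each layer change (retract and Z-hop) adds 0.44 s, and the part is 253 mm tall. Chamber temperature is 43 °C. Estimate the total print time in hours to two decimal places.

2.32 hours

Extrusion cross-section = 0.15 × 0.67, so 0.1005 mm².
Path length: 101000 mm³ / 0.1005 mm² → 1004975.1 mm.
Time extruding = 1004975.1 / 132, so 7613.4 s.
Layers = ⌈253/0.15⌉ = 1687.
Layer-change overhead = 1687 × 0.44, so 742.28 s.
Altogether 7613.4 + 742.28 = 8355.68 s, i.e. 2.32 hours.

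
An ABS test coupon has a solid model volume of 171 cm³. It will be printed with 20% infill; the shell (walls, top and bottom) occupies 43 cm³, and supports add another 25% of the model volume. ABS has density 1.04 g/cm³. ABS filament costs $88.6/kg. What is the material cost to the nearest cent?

Infill region = 171 − 43, so 128 cm³.
Infill volume: 0.20 × 128 → 25.6 cm³.
Support: 0.25 × 171 → 42.75 cm³.
Total printed volume: 43 + 25.6 + 42.75 → 111.35 cm³.
Mass: 111.35 × 1.04 → 115.804 g.
Cost = 115.804 g / 1000 × $88.6/kg = $10.26.

$10.26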